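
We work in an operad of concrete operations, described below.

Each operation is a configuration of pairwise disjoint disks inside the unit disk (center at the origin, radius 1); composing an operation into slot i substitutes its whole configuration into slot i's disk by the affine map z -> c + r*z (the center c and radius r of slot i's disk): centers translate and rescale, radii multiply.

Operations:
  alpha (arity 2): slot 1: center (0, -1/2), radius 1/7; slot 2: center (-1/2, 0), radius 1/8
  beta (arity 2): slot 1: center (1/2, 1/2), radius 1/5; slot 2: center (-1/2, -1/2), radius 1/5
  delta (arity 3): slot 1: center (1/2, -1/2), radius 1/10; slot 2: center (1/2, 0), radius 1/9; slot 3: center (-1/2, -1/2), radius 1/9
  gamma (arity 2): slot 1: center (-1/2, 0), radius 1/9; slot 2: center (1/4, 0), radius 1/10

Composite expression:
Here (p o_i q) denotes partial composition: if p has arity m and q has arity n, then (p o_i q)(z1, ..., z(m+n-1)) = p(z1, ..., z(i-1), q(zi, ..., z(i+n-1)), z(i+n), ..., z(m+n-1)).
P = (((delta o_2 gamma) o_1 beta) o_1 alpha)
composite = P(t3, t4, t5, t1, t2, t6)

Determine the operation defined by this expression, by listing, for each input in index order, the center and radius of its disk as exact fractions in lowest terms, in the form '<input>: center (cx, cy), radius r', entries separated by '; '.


t1: center (4/9, 0), radius 1/81; t2: center (19/36, 0), radius 1/90; t3: center (11/20, -23/50), radius 1/350; t4: center (27/50, -9/20), radius 1/400; t5: center (9/20, -11/20), radius 1/50; t6: center (-1/2, -1/2), radius 1/9

Follow each t-input down from delta: c' goes to c + r*c', radius to r*r'.
t3: after 3 affine steps, its disk has center (11/20, -23/50), radius 1/350
t4: after 3 affine steps, its disk has center (27/50, -9/20), radius 1/400
t5: after 2 affine steps, its disk has center (9/20, -11/20), radius 1/50
t1: after 2 affine steps, its disk has center (4/9, 0), radius 1/81
t2: after 2 affine steps, its disk has center (19/36, 0), radius 1/90
t6: after 1 affine step, its disk has center (-1/2, -1/2), radius 1/9


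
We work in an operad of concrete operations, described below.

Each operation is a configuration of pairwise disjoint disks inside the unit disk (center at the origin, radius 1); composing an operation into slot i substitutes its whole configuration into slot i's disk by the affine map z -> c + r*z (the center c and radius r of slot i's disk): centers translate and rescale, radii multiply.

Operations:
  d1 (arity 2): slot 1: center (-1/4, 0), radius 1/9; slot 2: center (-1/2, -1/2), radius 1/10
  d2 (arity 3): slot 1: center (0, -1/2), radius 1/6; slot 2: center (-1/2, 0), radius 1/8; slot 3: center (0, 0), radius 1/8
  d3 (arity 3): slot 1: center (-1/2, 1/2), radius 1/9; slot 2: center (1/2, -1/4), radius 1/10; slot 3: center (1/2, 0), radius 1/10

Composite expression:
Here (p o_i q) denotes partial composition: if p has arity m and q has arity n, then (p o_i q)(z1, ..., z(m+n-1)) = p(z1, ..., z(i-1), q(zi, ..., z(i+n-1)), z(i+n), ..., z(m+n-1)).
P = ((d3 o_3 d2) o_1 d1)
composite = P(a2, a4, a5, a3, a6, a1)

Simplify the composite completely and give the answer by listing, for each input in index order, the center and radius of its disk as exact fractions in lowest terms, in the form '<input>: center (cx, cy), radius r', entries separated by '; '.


a1: center (1/2, 0), radius 1/80; a2: center (-19/36, 1/2), radius 1/81; a3: center (1/2, -1/20), radius 1/60; a4: center (-5/9, 4/9), radius 1/90; a5: center (1/2, -1/4), radius 1/10; a6: center (9/20, 0), radius 1/80

Only the slot chain above each a matters under d3; compose those maps.
a2: after 2 affine steps, its disk has center (-19/36, 1/2), radius 1/81
a4: after 2 affine steps, its disk has center (-5/9, 4/9), radius 1/90
a5: after 1 affine step, its disk has center (1/2, -1/4), radius 1/10
a3: after 2 affine steps, its disk has center (1/2, -1/20), radius 1/60
a6: after 2 affine steps, its disk has center (9/20, 0), radius 1/80
a1: after 2 affine steps, its disk has center (1/2, 0), radius 1/80


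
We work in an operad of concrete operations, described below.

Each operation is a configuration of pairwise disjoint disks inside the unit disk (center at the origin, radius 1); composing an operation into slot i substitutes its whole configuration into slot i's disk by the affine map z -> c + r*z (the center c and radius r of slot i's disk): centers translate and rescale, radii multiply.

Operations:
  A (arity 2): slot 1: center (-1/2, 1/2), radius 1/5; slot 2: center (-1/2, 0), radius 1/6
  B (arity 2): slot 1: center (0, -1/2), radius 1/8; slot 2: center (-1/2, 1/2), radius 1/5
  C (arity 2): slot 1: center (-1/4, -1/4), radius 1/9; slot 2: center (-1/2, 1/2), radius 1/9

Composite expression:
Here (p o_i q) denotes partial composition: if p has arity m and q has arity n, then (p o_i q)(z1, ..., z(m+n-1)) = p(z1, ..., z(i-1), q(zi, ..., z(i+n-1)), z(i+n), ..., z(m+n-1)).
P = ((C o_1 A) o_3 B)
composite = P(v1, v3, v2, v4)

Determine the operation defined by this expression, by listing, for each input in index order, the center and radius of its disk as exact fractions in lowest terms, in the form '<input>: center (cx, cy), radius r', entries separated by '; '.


v1: center (-11/36, -7/36), radius 1/45; v2: center (-1/2, 4/9), radius 1/72; v3: center (-11/36, -1/4), radius 1/54; v4: center (-5/9, 5/9), radius 1/45


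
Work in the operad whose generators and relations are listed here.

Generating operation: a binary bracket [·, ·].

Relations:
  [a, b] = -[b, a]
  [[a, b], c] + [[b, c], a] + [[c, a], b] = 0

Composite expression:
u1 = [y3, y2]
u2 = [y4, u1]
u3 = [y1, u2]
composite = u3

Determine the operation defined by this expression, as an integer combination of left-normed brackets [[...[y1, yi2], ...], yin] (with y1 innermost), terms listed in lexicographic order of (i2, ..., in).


[[[y1, y2], y3], y4] - [[[y1, y3], y2], y4] - [[[y1, y4], y2], y3] + [[[y1, y4], y3], y2]

Left-normed coefficients sit on the y1-initial expansion words.
Composite bracket: [y1, [y4, [y3, y2]]]
Full expansion: 8 signed words from ab - ba (2^3 = 8).
Words beginning with y1 determine it all:
  the word y1y2y3y4 carries sign +1 and contributes +[[[y1, y2], y3], y4]
  the word y1y3y2y4 carries sign -1 and contributes -[[[y1, y3], y2], y4]
  the word y1y4y2y3 carries sign -1 and contributes -[[[y1, y4], y2], y3]
  the word y1y4y3y2 carries sign +1 and contributes +[[[y1, y4], y3], y2]


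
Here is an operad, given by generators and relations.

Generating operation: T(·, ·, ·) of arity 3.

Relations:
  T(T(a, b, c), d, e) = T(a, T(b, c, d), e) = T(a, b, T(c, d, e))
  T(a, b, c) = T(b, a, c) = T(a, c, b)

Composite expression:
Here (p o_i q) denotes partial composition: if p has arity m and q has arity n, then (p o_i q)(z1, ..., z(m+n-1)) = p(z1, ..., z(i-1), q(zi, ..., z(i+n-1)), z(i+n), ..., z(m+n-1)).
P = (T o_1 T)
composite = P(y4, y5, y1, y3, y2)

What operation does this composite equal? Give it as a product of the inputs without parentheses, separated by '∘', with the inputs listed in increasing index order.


Reordering under T is free, so list the y-inputs canonically.
T(y4, y5, y1) spells out as y4 ∘ y5 ∘ y1
T(T(y4, y5, y1), y3, y2) spells out as y4 ∘ y5 ∘ y1 ∘ y3 ∘ y2
the factors in increasing index order: y1 ∘ y2 ∘ y3 ∘ y4 ∘ y5

y1 ∘ y2 ∘ y3 ∘ y4 ∘ y5


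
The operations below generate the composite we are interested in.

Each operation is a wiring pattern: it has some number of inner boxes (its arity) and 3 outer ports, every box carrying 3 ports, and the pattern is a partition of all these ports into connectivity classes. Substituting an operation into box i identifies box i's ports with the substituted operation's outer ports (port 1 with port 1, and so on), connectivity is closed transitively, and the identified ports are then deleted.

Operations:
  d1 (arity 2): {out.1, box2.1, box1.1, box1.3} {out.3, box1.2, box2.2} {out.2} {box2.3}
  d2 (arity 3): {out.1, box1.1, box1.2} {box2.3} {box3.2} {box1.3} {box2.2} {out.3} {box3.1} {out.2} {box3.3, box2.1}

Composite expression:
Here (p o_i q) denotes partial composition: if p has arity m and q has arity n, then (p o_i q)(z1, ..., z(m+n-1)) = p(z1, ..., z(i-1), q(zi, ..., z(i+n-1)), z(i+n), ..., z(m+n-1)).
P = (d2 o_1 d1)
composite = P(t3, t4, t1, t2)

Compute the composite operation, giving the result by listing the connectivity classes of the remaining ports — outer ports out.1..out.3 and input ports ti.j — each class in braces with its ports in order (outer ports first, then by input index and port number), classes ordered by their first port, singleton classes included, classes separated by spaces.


{out.1, t3.1, t3.3, t4.1} {out.2} {out.3} {t1.1, t2.3} {t1.2} {t1.3} {t2.1} {t2.2} {t3.2, t4.2} {t4.3}

After gluing at d2, chains via deleted ports link the t-ports.
d1 over (t3, t4) gives {out.1, t3.1, t3.3, t4.1} {out.2} {out.3, t3.2, t4.2} {t4.3}, out.j being that stage's outer ports
d2 over (t3, t4, t1, t2) gives {out.1, t3.1, t3.3, t4.1} {out.2} {out.3} {t1.1, t2.3} {t1.2} {t1.3} {t2.1} {t2.2} {t3.2, t4.2} {t4.3}, out.j being that stage's outer ports


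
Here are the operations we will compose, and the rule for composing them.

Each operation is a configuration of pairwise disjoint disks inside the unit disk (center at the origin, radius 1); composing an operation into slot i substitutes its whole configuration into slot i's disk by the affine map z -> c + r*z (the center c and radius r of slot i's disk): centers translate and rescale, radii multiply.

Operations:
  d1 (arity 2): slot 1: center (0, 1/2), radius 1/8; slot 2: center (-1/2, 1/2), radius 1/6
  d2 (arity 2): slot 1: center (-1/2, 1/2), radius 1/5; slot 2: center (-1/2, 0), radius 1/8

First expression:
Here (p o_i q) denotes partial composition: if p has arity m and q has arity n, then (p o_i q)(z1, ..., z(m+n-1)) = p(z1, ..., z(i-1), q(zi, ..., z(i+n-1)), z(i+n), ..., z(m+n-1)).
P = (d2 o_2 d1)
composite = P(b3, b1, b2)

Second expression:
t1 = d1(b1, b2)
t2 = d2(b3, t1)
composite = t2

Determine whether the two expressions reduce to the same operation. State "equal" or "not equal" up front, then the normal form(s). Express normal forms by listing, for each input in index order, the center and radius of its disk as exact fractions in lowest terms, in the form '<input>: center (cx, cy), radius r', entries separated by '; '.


equal — both sides give b1: center (-1/2, 1/16), radius 1/64; b2: center (-9/16, 1/16), radius 1/48; b3: center (-1/2, 1/2), radius 1/5


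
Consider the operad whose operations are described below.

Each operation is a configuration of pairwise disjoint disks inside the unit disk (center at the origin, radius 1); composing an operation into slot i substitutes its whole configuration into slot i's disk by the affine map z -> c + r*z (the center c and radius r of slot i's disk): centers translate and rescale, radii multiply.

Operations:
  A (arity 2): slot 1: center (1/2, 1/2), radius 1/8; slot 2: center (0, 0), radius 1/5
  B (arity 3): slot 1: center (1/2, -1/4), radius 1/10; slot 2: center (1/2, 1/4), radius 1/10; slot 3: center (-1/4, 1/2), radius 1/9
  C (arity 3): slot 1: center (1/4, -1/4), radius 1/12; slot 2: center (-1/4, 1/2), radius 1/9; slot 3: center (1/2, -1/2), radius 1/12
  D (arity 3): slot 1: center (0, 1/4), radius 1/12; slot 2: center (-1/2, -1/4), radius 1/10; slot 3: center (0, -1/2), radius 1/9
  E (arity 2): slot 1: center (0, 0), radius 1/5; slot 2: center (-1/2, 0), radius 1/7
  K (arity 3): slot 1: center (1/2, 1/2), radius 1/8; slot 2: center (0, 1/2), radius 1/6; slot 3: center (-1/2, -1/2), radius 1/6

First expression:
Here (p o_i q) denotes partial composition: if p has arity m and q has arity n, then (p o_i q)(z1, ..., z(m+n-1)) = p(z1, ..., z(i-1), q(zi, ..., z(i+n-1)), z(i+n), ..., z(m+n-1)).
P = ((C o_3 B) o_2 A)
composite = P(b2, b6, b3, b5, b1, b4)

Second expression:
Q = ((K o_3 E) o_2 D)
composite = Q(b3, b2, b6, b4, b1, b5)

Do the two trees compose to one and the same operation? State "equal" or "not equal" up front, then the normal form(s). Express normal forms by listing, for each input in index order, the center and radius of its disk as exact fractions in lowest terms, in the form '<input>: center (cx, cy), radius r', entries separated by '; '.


not equal; first: b1: center (13/24, -23/48), radius 1/120; b2: center (1/4, -1/4), radius 1/12; b3: center (-1/4, 1/2), radius 1/45; b4: center (23/48, -11/24), radius 1/108; b5: center (13/24, -25/48), radius 1/120; b6: center (-7/36, 5/9), radius 1/72; second: b1: center (-1/2, -1/2), radius 1/30; b2: center (0, 13/24), radius 1/72; b3: center (1/2, 1/2), radius 1/8; b4: center (0, 5/12), radius 1/54; b5: center (-7/12, -1/2), radius 1/42; b6: center (-1/12, 11/24), radius 1/60

The first expression, normalized: b1: center (13/24, -23/48), radius 1/120; b2: center (1/4, -1/4), radius 1/12; b3: center (-1/4, 1/2), radius 1/45; b4: center (23/48, -11/24), radius 1/108; b5: center (13/24, -25/48), radius 1/120; b6: center (-7/36, 5/9), radius 1/72
The second expression, normalized: b1: center (-1/2, -1/2), radius 1/30; b2: center (0, 13/24), radius 1/72; b3: center (1/2, 1/2), radius 1/8; b4: center (0, 5/12), radius 1/54; b5: center (-7/12, -1/2), radius 1/42; b6: center (-1/12, 11/24), radius 1/60
They disagree, so not equal.


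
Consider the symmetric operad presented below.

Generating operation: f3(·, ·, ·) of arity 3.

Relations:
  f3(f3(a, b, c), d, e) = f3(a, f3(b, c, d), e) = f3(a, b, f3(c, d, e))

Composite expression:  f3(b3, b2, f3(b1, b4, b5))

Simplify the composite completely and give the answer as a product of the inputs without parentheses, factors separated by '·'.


b3 · b2 · b1 · b4 · b5

Associativity of f3 dissolves the nesting; only the b-input order survives.
f3(b1, b4, b5) unparenthesizes to b1 · b4 · b5
f3(b3, b2, f3(b1, b4, b5)) unparenthesizes to b3 · b2 · b1 · b4 · b5


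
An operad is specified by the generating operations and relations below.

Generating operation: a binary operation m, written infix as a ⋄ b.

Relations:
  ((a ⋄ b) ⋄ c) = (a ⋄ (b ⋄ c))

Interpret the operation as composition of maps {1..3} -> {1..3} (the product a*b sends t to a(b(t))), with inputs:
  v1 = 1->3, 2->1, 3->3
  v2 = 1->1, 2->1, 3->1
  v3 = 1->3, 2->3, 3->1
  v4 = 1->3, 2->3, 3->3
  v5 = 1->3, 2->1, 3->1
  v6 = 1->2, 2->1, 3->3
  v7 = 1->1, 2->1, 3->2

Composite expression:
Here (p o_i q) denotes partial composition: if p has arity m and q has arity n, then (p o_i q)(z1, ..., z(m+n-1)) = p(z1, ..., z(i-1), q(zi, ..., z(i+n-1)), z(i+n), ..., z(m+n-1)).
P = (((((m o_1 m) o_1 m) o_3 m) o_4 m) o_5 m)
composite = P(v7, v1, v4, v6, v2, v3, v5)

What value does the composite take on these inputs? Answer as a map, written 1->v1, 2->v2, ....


1->2, 2->2, 3->2


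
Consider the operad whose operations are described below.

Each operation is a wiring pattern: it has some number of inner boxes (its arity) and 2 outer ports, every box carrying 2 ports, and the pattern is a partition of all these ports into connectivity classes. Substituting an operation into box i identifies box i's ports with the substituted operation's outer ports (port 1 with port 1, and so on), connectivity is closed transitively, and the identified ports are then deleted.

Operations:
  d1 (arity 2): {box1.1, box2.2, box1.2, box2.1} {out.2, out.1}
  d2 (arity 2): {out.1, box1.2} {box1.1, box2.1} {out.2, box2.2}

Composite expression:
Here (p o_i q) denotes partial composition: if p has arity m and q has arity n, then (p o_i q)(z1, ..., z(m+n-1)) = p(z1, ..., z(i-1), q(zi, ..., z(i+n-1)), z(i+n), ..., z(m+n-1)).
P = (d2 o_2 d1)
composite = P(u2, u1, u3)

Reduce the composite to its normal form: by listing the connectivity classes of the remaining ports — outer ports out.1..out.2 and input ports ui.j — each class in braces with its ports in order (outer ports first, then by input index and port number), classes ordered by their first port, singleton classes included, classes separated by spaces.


{out.1, u2.2} {out.2, u2.1} {u1.1, u1.2, u3.1, u3.2}

Reachability decides: close wires over d2-identified ports.
after d1, the pattern on (u1, u3) reads {out.1, out.2} {u1.1, u1.2, u3.1, u3.2} (out.j = its outer ports)
after d2, the pattern on (u2, u1, u3) reads {out.1, u2.2} {out.2, u2.1} {u1.1, u1.2, u3.1, u3.2} (out.j = its outer ports)


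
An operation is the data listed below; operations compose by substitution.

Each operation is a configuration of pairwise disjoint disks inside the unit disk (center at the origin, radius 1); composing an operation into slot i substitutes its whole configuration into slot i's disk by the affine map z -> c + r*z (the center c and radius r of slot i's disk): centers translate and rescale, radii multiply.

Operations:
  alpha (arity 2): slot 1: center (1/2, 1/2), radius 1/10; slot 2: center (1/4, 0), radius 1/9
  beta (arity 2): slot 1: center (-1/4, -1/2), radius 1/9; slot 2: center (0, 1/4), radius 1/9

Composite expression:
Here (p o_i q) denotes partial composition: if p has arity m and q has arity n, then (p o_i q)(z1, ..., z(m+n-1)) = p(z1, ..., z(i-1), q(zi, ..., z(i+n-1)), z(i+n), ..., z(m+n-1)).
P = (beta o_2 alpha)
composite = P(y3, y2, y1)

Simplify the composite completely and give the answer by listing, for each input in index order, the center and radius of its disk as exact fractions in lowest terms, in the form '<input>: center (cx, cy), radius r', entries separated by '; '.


y1: center (1/36, 1/4), radius 1/81; y2: center (1/18, 11/36), radius 1/90; y3: center (-1/4, -1/2), radius 1/9

Affine substitution under beta: radii multiply and y-centers shift.
y3 passes through 1 substitution, ending at center (-1/4, -1/2), radius 1/9
y2 passes through 2 substitutions, ending at center (1/18, 11/36), radius 1/90
y1 passes through 2 substitutions, ending at center (1/36, 1/4), radius 1/81


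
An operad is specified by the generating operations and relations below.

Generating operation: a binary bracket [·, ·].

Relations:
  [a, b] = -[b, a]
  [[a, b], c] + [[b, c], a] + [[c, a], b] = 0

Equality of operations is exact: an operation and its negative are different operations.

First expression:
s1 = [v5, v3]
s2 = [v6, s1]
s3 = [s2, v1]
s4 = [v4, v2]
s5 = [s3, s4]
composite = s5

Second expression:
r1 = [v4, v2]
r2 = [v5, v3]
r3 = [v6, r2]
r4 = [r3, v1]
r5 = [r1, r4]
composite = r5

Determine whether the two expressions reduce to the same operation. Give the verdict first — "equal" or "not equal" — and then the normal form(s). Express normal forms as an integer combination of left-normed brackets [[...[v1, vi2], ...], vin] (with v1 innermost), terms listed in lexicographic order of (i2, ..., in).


not equal — first [[[[[v1, v3], v5], v6], v2], v4] - [[[[[v1, v3], v5], v6], v4], v2] - [[[[[v1, v5], v3], v6], v2], v4] + [[[[[v1, v5], v3], v6], v4], v2] - [[[[[v1, v6], v3], v5], v2], v4] + [[[[[v1, v6], v3], v5], v4], v2] + [[[[[v1, v6], v5], v3], v2], v4] - [[[[[v1, v6], v5], v3], v4], v2], second -[[[[[v1, v3], v5], v6], v2], v4] + [[[[[v1, v3], v5], v6], v4], v2] + [[[[[v1, v5], v3], v6], v2], v4] - [[[[[v1, v5], v3], v6], v4], v2] + [[[[[v1, v6], v3], v5], v2], v4] - [[[[[v1, v6], v3], v5], v4], v2] - [[[[[v1, v6], v5], v3], v2], v4] + [[[[[v1, v6], v5], v3], v4], v2]


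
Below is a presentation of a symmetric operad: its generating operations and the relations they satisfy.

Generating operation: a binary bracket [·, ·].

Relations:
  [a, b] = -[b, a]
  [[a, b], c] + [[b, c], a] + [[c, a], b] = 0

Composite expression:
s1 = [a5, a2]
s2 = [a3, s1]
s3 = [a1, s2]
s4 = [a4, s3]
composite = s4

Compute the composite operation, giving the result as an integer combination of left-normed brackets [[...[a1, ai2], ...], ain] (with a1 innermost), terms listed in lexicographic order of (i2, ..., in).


A multilinear Lie element is pinned by a1-initial words (a1 innermost).
Composite bracket: [a4, [a1, [a3, [a5, a2]]]]
The bracket unfolds into 16 signed words via [a, b] = ab - ba (2^4 = 16).
Words beginning with a1 determine it all:
  from a1a2a5a3a4, sign -1: term -[[[[a1, a2], a5], a3], a4]
  from a1a3a2a5a4, sign +1: term +[[[[a1, a3], a2], a5], a4]
  from a1a3a5a2a4, sign -1: term -[[[[a1, a3], a5], a2], a4]
  from a1a5a2a3a4, sign +1: term +[[[[a1, a5], a2], a3], a4]

-[[[[a1, a2], a5], a3], a4] + [[[[a1, a3], a2], a5], a4] - [[[[a1, a3], a5], a2], a4] + [[[[a1, a5], a2], a3], a4]


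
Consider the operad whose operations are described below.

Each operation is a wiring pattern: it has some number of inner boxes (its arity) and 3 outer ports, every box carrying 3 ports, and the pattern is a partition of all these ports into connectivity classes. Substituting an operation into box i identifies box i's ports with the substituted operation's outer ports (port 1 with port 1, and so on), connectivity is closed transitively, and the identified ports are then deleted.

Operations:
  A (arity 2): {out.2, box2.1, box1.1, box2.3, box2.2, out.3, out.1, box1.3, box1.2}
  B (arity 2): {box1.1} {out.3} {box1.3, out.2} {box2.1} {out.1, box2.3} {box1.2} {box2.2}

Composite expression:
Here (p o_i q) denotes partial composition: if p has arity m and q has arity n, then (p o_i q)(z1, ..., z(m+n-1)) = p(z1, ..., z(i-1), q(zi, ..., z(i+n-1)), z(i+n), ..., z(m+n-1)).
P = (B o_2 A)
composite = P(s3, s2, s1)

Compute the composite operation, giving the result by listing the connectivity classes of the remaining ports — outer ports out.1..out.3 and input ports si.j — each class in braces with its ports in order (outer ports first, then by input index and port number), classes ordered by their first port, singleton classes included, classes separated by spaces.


After gluing at B, chains via deleted ports link the s-ports.
stage A: inputs (s2, s1), connectivity {out.1, out.2, out.3, s1.1, s1.2, s1.3, s2.1, s2.2, s2.3}, out.j its boundary
stage B: inputs (s3, s2, s1), connectivity {out.1, s1.1, s1.2, s1.3, s2.1, s2.2, s2.3} {out.2, s3.3} {out.3} {s3.1} {s3.2}, out.j its boundary

{out.1, s1.1, s1.2, s1.3, s2.1, s2.2, s2.3} {out.2, s3.3} {out.3} {s3.1} {s3.2}


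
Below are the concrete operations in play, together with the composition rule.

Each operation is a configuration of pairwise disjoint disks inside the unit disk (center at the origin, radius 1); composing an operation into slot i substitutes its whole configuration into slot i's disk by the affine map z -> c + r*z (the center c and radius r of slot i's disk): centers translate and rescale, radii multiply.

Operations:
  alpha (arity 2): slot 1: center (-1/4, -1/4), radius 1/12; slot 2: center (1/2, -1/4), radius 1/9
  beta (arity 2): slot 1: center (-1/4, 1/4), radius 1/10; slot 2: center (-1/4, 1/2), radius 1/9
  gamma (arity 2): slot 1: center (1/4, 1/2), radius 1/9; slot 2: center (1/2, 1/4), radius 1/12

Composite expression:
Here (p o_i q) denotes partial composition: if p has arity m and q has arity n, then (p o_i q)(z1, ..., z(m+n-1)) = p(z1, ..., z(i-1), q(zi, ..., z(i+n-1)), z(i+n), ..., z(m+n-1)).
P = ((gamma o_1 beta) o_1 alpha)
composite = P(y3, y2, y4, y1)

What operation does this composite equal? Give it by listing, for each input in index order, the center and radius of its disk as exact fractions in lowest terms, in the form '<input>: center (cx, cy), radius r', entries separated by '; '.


y1: center (1/2, 1/4), radius 1/12; y2: center (41/180, 21/40), radius 1/810; y3: center (79/360, 21/40), radius 1/1080; y4: center (2/9, 5/9), radius 1/81

Affine substitution under gamma: radii multiply and y-centers shift.
input y3: applying the 3 nested substitutions gives center (79/360, 21/40), radius 1/1080
input y2: applying the 3 nested substitutions gives center (41/180, 21/40), radius 1/810
input y4: applying the 2 nested substitutions gives center (2/9, 5/9), radius 1/81
input y1: applying the 1 nested substitution gives center (1/2, 1/4), radius 1/12


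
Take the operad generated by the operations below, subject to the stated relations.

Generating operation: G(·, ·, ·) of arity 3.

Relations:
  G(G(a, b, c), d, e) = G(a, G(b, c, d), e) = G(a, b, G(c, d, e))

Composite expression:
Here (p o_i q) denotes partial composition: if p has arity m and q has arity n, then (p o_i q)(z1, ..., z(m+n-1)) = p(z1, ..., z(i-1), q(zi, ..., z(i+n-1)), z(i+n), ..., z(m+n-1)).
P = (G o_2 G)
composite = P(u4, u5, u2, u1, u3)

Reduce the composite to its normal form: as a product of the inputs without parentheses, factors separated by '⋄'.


u4 ⋄ u5 ⋄ u2 ⋄ u1 ⋄ u3


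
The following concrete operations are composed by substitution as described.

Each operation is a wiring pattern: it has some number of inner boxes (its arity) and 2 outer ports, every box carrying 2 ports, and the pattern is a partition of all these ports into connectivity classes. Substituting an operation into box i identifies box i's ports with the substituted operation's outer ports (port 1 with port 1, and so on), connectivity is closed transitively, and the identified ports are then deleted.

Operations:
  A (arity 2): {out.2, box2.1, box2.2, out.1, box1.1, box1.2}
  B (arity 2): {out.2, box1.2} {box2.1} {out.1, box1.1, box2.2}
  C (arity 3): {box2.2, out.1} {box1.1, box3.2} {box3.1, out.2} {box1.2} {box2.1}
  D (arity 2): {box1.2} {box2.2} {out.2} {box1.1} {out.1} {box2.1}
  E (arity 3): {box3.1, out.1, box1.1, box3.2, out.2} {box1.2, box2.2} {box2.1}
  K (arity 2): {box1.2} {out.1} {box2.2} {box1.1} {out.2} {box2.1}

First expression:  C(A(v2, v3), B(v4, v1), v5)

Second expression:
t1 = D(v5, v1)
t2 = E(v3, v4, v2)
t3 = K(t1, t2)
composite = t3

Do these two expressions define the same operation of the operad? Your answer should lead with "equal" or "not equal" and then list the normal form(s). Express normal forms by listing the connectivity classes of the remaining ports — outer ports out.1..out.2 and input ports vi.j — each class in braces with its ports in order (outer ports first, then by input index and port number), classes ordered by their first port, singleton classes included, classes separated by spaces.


Normal form of the first expression: {out.1, v4.2} {out.2, v5.1} {v1.1} {v1.2, v4.1} {v2.1, v2.2, v3.1, v3.2, v5.2}
Normal form of the second expression: {out.1} {out.2} {v1.1} {v1.2} {v2.1, v2.2, v3.1} {v3.2, v4.2} {v4.1} {v5.1} {v5.2}
The forms do not match — not equal.

not equal; the first gives {out.1, v4.2} {out.2, v5.1} {v1.1} {v1.2, v4.1} {v2.1, v2.2, v3.1, v3.2, v5.2} and the second {out.1} {out.2} {v1.1} {v1.2} {v2.1, v2.2, v3.1} {v3.2, v4.2} {v4.1} {v5.1} {v5.2}


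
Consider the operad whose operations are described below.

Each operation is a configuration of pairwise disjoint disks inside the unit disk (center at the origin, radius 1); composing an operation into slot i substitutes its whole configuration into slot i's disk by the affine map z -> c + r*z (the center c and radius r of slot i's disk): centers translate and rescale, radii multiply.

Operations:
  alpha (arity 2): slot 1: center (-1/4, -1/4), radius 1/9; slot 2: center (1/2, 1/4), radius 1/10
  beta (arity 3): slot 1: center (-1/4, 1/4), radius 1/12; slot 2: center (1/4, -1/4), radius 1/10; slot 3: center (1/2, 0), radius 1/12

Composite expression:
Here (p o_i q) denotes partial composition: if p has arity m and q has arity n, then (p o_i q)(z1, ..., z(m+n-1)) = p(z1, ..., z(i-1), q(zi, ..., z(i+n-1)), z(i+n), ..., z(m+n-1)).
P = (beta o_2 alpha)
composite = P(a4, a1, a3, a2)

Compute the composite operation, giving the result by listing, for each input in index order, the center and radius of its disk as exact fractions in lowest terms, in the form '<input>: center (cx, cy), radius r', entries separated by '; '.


a1: center (9/40, -11/40), radius 1/90; a2: center (1/2, 0), radius 1/12; a3: center (3/10, -9/40), radius 1/100; a4: center (-1/4, 1/4), radius 1/12


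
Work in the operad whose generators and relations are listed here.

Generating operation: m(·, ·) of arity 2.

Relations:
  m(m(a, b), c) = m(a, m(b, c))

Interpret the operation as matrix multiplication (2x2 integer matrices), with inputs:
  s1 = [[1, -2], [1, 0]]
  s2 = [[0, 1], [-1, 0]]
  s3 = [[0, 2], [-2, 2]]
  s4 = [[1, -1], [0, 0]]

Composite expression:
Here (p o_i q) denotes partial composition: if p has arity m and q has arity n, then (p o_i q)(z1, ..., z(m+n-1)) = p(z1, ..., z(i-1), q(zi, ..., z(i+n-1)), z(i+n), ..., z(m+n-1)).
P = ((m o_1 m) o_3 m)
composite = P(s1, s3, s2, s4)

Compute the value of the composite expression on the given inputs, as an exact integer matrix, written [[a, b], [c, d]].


[[2, -2], [-2, 2]]

m(s1, s3) = [[4, -2], [0, 2]]
m(s2, s4) = [[0, 0], [-1, 1]]
m(m(s1, s3), m(s2, s4)) = [[2, -2], [-2, 2]]


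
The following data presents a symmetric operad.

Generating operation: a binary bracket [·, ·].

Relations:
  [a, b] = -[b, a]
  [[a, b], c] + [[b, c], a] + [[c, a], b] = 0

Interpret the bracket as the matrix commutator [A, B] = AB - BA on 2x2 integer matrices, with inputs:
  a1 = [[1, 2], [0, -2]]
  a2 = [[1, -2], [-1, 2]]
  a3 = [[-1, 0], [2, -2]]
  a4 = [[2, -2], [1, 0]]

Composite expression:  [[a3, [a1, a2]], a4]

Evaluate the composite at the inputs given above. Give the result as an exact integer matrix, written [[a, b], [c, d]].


[[-26, -24], [-38, 26]]

[a1, a2] = [[-2, -4], [3, 2]]
[a3, [a1, a2]] = [[8, -4], [-11, -8]]
[[a3, [a1, a2]], a4] = [[-26, -24], [-38, 26]]


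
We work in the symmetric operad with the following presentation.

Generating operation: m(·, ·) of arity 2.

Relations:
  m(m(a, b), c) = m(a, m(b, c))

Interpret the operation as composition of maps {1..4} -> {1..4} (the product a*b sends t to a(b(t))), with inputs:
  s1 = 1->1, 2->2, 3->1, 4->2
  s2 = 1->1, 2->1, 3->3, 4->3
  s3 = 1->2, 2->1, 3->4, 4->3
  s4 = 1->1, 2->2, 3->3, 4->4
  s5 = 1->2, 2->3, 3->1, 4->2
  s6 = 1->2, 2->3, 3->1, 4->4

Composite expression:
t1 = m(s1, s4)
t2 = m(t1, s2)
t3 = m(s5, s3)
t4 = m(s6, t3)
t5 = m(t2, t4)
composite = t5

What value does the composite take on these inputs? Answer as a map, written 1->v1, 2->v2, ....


1->1, 2->1, 3->1, 4->1

m(s1, s4) = 1->1, 2->2, 3->1, 4->2
m(m(s1, s4), s2) = 1->1, 2->1, 3->1, 4->1
m(s5, s3) = 1->3, 2->2, 3->2, 4->1
m(s6, m(s5, s3)) = 1->1, 2->3, 3->3, 4->2
m(m(m(s1, s4), s2), m(s6, m(s5, s3))) = 1->1, 2->1, 3->1, 4->1


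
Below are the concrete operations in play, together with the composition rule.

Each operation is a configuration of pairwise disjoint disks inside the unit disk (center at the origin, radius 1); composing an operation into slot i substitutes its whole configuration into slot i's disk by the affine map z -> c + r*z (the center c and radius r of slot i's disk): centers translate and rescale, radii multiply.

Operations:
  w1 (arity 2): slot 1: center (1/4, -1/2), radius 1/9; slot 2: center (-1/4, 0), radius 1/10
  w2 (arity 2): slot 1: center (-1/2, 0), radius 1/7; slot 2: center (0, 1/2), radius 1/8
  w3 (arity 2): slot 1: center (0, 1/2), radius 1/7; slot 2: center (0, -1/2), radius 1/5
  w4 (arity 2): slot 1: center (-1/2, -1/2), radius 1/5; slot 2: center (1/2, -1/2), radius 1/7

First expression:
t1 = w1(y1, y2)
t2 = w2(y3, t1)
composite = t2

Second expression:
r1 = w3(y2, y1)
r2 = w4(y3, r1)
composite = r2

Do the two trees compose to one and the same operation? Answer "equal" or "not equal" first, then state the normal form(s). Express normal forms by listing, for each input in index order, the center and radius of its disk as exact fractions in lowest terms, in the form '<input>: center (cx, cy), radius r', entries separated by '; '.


not equal: they reduce to y1: center (1/32, 7/16), radius 1/72; y2: center (-1/32, 1/2), radius 1/80; y3: center (-1/2, 0), radius 1/7 and y1: center (1/2, -4/7), radius 1/35; y2: center (1/2, -3/7), radius 1/49; y3: center (-1/2, -1/2), radius 1/5

The first composite normalizes to y1: center (1/32, 7/16), radius 1/72; y2: center (-1/32, 1/2), radius 1/80; y3: center (-1/2, 0), radius 1/7
The second composite normalizes to y1: center (1/2, -4/7), radius 1/35; y2: center (1/2, -3/7), radius 1/49; y3: center (-1/2, -1/2), radius 1/5
The normal forms differ: not equal.


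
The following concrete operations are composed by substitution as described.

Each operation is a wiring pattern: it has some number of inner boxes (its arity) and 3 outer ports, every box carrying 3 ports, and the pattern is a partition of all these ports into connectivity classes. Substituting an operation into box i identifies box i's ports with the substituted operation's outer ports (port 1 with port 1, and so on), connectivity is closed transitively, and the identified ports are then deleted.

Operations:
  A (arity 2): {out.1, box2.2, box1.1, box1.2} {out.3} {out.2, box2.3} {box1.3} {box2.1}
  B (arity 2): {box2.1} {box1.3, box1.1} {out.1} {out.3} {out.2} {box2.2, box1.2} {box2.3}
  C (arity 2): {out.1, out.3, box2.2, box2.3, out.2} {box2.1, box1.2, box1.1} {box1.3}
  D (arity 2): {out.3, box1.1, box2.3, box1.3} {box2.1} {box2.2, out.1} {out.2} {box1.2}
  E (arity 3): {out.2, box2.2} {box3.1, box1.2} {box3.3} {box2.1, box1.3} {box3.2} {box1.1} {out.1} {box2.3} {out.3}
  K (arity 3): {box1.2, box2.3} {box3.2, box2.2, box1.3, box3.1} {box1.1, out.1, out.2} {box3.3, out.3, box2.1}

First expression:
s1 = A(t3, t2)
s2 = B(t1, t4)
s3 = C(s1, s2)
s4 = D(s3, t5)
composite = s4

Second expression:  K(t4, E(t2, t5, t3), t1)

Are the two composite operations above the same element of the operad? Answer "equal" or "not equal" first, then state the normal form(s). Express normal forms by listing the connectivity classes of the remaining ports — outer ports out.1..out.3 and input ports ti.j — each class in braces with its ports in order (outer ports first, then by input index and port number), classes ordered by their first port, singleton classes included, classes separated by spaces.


not equal; first: {out.1, t5.2} {out.2} {out.3, t5.3} {t1.1, t1.3} {t1.2, t4.2} {t2.1} {t2.2, t2.3, t3.1, t3.2} {t3.3} {t4.1} {t4.3} {t5.1}; second: {out.1, out.2, t4.1} {out.3, t1.3} {t1.1, t1.2, t4.3, t5.2} {t2.1} {t2.2, t3.1} {t2.3, t5.1} {t3.2} {t3.3} {t4.2} {t5.3}

The first expression reduces to {out.1, t5.2} {out.2} {out.3, t5.3} {t1.1, t1.3} {t1.2, t4.2} {t2.1} {t2.2, t2.3, t3.1, t3.2} {t3.3} {t4.1} {t4.3} {t5.1}
The second expression reduces to {out.1, out.2, t4.1} {out.3, t1.3} {t1.1, t1.2, t4.3, t5.2} {t2.1} {t2.2, t3.1} {t2.3, t5.1} {t3.2} {t3.3} {t4.2} {t5.3}
The forms do not match — not equal.


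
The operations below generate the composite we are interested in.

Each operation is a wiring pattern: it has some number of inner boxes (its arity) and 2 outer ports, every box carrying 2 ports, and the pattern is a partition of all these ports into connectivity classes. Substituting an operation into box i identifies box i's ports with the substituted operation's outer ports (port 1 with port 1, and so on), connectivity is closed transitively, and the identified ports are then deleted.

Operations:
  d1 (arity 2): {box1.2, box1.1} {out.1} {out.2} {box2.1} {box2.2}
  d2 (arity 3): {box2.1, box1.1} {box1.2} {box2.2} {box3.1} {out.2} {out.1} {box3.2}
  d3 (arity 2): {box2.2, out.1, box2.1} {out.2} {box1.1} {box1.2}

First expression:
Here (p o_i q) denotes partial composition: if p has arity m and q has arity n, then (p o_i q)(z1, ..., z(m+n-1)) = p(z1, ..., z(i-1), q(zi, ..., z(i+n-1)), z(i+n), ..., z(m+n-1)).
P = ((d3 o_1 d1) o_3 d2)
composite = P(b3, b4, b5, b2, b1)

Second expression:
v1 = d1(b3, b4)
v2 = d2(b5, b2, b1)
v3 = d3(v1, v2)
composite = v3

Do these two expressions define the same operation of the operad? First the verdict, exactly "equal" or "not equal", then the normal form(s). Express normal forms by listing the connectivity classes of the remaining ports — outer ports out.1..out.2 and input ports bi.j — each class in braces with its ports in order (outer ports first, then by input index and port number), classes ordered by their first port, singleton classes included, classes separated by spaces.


The first expression reduces to {out.1} {out.2} {b1.1} {b1.2} {b2.1, b5.1} {b2.2} {b3.1, b3.2} {b4.1} {b4.2} {b5.2}
The second expression reduces to {out.1} {out.2} {b1.1} {b1.2} {b2.1, b5.1} {b2.2} {b3.1, b3.2} {b4.1} {b4.2} {b5.2}
One common form — equal.

equal; the common form is {out.1} {out.2} {b1.1} {b1.2} {b2.1, b5.1} {b2.2} {b3.1, b3.2} {b4.1} {b4.2} {b5.2}


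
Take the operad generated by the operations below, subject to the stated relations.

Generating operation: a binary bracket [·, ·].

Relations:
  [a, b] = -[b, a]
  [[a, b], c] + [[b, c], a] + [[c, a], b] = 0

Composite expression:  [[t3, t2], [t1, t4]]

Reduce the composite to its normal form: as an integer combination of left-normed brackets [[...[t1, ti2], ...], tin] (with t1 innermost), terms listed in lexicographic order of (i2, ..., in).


Expand each bracket as ab - ba; the t1-initial words give the coefficients.
Composite bracket: [[t3, t2], [t1, t4]]
The bracket unfolds into 8 signed words via [a, b] = ab - ba (2^3 = 8).
The t1-initial words carry the normal form:
  from t1t4t2t3, sign +1: term +[[[t1, t4], t2], t3]
  from t1t4t3t2, sign -1: term -[[[t1, t4], t3], t2]

[[[t1, t4], t2], t3] - [[[t1, t4], t3], t2]


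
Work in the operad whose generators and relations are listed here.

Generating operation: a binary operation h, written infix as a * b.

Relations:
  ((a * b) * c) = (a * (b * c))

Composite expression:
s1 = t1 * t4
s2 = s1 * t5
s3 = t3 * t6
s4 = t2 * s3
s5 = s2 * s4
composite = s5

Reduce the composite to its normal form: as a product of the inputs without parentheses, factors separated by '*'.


t1 * t4 * t5 * t2 * t3 * t6


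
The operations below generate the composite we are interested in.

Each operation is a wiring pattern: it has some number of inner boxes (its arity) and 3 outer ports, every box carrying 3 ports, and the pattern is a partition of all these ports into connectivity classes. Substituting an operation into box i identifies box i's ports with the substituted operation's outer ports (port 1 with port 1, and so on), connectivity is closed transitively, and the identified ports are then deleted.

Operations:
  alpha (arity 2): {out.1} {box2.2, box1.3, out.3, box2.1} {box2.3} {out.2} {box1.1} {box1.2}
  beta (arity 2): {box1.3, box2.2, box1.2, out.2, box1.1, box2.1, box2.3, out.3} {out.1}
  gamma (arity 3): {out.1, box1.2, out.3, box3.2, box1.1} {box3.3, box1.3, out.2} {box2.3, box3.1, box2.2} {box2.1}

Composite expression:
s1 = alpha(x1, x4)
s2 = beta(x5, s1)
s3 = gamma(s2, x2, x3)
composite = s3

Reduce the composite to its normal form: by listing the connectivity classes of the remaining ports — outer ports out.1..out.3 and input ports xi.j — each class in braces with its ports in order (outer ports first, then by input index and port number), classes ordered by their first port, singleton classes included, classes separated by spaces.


{out.1, out.2, out.3, x1.3, x3.2, x3.3, x4.1, x4.2, x5.1, x5.2, x5.3} {x1.1} {x1.2} {x2.1} {x2.2, x2.3, x3.1} {x4.3}


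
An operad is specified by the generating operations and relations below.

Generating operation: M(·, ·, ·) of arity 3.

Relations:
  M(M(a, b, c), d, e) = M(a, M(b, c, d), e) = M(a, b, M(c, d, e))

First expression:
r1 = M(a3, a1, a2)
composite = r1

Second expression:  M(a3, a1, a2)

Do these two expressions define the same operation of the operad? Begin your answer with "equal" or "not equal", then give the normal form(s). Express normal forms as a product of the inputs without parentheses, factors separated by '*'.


equal; the common form is a3 * a1 * a2

The first expression reduces to a3 * a1 * a2
The second expression reduces to a3 * a1 * a2
One common form — equal.


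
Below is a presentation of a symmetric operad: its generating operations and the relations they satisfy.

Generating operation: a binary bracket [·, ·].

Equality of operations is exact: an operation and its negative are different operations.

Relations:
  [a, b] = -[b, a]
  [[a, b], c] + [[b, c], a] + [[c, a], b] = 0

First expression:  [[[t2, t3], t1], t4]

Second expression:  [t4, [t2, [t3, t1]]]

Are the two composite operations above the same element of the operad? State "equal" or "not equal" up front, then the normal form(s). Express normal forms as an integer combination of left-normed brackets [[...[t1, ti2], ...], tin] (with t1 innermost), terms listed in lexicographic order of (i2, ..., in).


not equal: they reduce to -[[[t1, t2], t3], t4] + [[[t1, t3], t2], t4] and -[[[t1, t3], t2], t4]
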